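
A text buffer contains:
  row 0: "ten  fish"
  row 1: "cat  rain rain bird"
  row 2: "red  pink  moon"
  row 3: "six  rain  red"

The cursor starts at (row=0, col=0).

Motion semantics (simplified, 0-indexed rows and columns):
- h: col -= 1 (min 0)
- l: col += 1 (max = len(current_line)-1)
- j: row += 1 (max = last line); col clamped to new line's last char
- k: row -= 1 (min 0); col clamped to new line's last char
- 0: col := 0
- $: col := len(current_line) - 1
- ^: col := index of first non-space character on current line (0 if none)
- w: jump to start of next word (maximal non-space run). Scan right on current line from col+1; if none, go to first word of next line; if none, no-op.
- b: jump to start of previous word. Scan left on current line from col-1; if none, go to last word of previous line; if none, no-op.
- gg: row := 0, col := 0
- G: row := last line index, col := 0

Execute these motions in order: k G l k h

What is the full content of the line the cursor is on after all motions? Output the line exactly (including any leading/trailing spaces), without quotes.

Answer: red  pink  moon

Derivation:
After 1 (k): row=0 col=0 char='t'
After 2 (G): row=3 col=0 char='s'
After 3 (l): row=3 col=1 char='i'
After 4 (k): row=2 col=1 char='e'
After 5 (h): row=2 col=0 char='r'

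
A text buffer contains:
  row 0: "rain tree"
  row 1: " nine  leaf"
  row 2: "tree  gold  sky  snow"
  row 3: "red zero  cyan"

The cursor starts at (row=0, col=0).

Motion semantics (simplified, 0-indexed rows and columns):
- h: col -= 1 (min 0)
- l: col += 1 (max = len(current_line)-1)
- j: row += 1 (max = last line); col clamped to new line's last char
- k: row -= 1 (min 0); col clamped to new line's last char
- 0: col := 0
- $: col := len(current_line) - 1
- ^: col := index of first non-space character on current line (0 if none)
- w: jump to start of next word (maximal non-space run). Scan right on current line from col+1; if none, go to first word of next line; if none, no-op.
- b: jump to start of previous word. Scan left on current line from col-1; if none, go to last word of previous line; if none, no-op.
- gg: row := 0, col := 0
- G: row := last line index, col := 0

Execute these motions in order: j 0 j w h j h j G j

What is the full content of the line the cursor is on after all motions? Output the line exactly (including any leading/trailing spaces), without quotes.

After 1 (j): row=1 col=0 char='_'
After 2 (0): row=1 col=0 char='_'
After 3 (j): row=2 col=0 char='t'
After 4 (w): row=2 col=6 char='g'
After 5 (h): row=2 col=5 char='_'
After 6 (j): row=3 col=5 char='e'
After 7 (h): row=3 col=4 char='z'
After 8 (j): row=3 col=4 char='z'
After 9 (G): row=3 col=0 char='r'
After 10 (j): row=3 col=0 char='r'

Answer: red zero  cyan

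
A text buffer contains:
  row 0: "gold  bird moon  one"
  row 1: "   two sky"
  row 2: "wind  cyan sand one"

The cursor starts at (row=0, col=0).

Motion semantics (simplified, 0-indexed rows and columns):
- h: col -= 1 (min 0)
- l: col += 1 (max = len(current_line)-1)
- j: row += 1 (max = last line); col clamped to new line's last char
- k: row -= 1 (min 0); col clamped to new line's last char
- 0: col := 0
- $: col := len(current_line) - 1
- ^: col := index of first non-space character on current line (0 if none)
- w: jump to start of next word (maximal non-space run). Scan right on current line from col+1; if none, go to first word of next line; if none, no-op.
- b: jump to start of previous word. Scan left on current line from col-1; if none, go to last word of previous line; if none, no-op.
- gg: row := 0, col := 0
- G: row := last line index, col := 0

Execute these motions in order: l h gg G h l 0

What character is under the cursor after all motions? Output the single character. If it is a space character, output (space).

Answer: w

Derivation:
After 1 (l): row=0 col=1 char='o'
After 2 (h): row=0 col=0 char='g'
After 3 (gg): row=0 col=0 char='g'
After 4 (G): row=2 col=0 char='w'
After 5 (h): row=2 col=0 char='w'
After 6 (l): row=2 col=1 char='i'
After 7 (0): row=2 col=0 char='w'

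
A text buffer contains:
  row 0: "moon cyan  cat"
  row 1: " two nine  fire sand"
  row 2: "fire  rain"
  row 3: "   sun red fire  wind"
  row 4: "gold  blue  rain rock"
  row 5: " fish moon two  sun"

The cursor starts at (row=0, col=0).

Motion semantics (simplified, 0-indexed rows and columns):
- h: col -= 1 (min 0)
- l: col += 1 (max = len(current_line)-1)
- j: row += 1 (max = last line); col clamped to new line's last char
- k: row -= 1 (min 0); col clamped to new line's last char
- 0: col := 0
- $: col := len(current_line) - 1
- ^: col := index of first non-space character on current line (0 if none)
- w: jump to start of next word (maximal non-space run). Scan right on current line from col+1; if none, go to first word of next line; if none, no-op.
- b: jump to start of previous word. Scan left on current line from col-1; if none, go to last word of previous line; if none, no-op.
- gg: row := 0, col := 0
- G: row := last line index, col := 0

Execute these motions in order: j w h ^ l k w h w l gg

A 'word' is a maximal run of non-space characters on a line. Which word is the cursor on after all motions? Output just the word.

After 1 (j): row=1 col=0 char='_'
After 2 (w): row=1 col=1 char='t'
After 3 (h): row=1 col=0 char='_'
After 4 (^): row=1 col=1 char='t'
After 5 (l): row=1 col=2 char='w'
After 6 (k): row=0 col=2 char='o'
After 7 (w): row=0 col=5 char='c'
After 8 (h): row=0 col=4 char='_'
After 9 (w): row=0 col=5 char='c'
After 10 (l): row=0 col=6 char='y'
After 11 (gg): row=0 col=0 char='m'

Answer: moon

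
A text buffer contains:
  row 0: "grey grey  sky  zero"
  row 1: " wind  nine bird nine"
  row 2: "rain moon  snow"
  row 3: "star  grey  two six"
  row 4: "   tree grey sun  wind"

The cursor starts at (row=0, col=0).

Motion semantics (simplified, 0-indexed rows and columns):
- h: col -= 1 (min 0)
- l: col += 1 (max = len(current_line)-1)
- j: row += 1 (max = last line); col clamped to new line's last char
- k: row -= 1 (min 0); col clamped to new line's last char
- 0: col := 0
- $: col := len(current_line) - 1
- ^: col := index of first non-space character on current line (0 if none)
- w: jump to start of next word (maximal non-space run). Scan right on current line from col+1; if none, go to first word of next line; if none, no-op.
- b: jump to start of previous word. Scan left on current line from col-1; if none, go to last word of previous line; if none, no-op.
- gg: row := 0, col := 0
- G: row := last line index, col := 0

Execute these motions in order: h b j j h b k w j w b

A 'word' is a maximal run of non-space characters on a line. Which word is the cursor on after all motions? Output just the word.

After 1 (h): row=0 col=0 char='g'
After 2 (b): row=0 col=0 char='g'
After 3 (j): row=1 col=0 char='_'
After 4 (j): row=2 col=0 char='r'
After 5 (h): row=2 col=0 char='r'
After 6 (b): row=1 col=17 char='n'
After 7 (k): row=0 col=17 char='e'
After 8 (w): row=1 col=1 char='w'
After 9 (j): row=2 col=1 char='a'
After 10 (w): row=2 col=5 char='m'
After 11 (b): row=2 col=0 char='r'

Answer: rain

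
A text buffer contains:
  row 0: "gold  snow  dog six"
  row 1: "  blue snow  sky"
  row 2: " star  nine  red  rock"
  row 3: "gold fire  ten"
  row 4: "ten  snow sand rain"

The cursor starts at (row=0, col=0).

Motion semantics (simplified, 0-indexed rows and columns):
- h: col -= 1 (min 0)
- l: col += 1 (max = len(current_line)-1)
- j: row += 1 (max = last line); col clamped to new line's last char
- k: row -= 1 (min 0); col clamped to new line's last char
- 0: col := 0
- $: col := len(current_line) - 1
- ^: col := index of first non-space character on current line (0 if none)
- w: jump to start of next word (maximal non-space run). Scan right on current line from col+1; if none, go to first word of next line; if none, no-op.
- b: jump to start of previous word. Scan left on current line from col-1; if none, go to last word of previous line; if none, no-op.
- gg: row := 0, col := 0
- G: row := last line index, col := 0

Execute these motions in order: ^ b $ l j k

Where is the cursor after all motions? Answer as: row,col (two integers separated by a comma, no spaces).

Answer: 0,15

Derivation:
After 1 (^): row=0 col=0 char='g'
After 2 (b): row=0 col=0 char='g'
After 3 ($): row=0 col=18 char='x'
After 4 (l): row=0 col=18 char='x'
After 5 (j): row=1 col=15 char='y'
After 6 (k): row=0 col=15 char='_'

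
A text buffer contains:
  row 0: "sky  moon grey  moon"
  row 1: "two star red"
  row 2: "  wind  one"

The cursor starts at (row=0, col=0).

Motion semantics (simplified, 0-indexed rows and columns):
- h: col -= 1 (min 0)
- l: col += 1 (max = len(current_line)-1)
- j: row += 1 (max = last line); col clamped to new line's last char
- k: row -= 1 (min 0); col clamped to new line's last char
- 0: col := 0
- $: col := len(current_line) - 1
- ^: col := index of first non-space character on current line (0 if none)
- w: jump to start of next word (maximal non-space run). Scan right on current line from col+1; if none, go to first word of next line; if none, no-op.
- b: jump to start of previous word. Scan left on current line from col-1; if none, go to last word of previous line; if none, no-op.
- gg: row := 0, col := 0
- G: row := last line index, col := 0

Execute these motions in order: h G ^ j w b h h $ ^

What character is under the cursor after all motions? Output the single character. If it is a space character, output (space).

Answer: w

Derivation:
After 1 (h): row=0 col=0 char='s'
After 2 (G): row=2 col=0 char='_'
After 3 (^): row=2 col=2 char='w'
After 4 (j): row=2 col=2 char='w'
After 5 (w): row=2 col=8 char='o'
After 6 (b): row=2 col=2 char='w'
After 7 (h): row=2 col=1 char='_'
After 8 (h): row=2 col=0 char='_'
After 9 ($): row=2 col=10 char='e'
After 10 (^): row=2 col=2 char='w'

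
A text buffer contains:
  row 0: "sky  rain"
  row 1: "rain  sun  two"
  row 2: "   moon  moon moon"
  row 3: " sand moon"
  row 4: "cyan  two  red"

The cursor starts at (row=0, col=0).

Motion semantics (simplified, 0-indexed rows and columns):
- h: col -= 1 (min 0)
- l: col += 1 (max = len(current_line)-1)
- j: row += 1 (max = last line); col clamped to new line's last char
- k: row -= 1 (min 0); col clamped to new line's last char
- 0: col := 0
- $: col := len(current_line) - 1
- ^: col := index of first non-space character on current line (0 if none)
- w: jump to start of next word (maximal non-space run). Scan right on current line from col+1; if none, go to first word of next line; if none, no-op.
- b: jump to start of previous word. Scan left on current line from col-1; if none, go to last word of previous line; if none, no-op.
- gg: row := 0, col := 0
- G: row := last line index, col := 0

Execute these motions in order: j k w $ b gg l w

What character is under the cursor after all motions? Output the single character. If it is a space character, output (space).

Answer: r

Derivation:
After 1 (j): row=1 col=0 char='r'
After 2 (k): row=0 col=0 char='s'
After 3 (w): row=0 col=5 char='r'
After 4 ($): row=0 col=8 char='n'
After 5 (b): row=0 col=5 char='r'
After 6 (gg): row=0 col=0 char='s'
After 7 (l): row=0 col=1 char='k'
After 8 (w): row=0 col=5 char='r'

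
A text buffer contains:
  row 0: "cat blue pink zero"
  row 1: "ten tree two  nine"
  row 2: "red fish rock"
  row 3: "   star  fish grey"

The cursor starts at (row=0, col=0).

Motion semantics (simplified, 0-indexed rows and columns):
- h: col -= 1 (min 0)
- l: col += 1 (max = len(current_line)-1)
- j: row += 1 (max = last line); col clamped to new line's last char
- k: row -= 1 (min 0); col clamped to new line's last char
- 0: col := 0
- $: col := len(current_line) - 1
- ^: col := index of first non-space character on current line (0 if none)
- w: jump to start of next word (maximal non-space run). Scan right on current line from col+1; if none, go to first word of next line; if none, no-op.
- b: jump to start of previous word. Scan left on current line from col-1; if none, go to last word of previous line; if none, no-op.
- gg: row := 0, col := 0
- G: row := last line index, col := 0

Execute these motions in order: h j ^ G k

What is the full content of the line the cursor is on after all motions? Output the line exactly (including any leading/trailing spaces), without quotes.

Answer: red fish rock

Derivation:
After 1 (h): row=0 col=0 char='c'
After 2 (j): row=1 col=0 char='t'
After 3 (^): row=1 col=0 char='t'
After 4 (G): row=3 col=0 char='_'
After 5 (k): row=2 col=0 char='r'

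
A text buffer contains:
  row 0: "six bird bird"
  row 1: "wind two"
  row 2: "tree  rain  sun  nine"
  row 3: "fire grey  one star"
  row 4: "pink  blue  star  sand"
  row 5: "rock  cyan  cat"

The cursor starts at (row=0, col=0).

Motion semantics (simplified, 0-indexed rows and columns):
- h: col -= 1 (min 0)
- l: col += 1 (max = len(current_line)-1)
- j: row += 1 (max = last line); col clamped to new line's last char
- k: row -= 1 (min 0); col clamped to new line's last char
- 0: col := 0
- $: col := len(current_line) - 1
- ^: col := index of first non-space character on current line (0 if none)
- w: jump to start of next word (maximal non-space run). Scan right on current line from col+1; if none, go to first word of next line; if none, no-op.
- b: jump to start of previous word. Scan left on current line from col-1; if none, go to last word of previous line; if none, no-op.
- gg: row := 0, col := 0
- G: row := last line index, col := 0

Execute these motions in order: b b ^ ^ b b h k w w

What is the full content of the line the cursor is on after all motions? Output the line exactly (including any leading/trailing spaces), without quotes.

After 1 (b): row=0 col=0 char='s'
After 2 (b): row=0 col=0 char='s'
After 3 (^): row=0 col=0 char='s'
After 4 (^): row=0 col=0 char='s'
After 5 (b): row=0 col=0 char='s'
After 6 (b): row=0 col=0 char='s'
After 7 (h): row=0 col=0 char='s'
After 8 (k): row=0 col=0 char='s'
After 9 (w): row=0 col=4 char='b'
After 10 (w): row=0 col=9 char='b'

Answer: six bird bird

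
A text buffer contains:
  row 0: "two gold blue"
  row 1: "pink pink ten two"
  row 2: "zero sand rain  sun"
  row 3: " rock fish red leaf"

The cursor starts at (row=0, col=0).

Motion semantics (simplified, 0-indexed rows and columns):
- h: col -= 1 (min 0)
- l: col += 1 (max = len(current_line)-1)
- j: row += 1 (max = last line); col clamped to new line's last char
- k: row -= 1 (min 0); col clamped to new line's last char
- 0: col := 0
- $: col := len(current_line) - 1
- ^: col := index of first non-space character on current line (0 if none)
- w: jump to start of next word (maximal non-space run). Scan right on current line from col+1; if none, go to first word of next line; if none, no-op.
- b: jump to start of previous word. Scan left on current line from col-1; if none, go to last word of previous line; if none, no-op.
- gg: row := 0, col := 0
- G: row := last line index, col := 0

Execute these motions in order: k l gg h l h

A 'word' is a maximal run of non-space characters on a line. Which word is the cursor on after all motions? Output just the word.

After 1 (k): row=0 col=0 char='t'
After 2 (l): row=0 col=1 char='w'
After 3 (gg): row=0 col=0 char='t'
After 4 (h): row=0 col=0 char='t'
After 5 (l): row=0 col=1 char='w'
After 6 (h): row=0 col=0 char='t'

Answer: two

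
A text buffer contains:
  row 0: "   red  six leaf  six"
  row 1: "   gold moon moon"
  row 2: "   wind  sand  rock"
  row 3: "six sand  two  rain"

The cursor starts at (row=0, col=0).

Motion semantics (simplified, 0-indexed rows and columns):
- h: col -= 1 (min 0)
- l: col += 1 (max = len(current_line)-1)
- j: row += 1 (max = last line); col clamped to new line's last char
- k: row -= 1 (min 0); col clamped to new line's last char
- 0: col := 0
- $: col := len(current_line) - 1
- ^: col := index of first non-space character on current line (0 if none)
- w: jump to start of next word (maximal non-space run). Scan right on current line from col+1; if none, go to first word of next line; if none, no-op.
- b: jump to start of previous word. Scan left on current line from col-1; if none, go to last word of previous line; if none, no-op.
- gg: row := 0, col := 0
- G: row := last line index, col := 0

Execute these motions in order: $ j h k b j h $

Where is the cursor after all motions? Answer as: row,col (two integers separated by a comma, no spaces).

After 1 ($): row=0 col=20 char='x'
After 2 (j): row=1 col=16 char='n'
After 3 (h): row=1 col=15 char='o'
After 4 (k): row=0 col=15 char='f'
After 5 (b): row=0 col=12 char='l'
After 6 (j): row=1 col=12 char='_'
After 7 (h): row=1 col=11 char='n'
After 8 ($): row=1 col=16 char='n'

Answer: 1,16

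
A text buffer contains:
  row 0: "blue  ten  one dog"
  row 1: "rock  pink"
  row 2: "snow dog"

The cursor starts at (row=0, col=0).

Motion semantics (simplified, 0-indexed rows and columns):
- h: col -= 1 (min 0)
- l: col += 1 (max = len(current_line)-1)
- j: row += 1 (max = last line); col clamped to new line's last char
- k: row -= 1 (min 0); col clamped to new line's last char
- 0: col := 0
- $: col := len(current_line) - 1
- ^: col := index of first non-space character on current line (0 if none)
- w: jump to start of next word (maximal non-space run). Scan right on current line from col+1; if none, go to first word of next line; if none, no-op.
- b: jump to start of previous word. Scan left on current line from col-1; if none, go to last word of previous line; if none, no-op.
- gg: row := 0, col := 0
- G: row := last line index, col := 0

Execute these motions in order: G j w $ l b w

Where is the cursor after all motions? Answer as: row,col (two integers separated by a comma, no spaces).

After 1 (G): row=2 col=0 char='s'
After 2 (j): row=2 col=0 char='s'
After 3 (w): row=2 col=5 char='d'
After 4 ($): row=2 col=7 char='g'
After 5 (l): row=2 col=7 char='g'
After 6 (b): row=2 col=5 char='d'
After 7 (w): row=2 col=5 char='d'

Answer: 2,5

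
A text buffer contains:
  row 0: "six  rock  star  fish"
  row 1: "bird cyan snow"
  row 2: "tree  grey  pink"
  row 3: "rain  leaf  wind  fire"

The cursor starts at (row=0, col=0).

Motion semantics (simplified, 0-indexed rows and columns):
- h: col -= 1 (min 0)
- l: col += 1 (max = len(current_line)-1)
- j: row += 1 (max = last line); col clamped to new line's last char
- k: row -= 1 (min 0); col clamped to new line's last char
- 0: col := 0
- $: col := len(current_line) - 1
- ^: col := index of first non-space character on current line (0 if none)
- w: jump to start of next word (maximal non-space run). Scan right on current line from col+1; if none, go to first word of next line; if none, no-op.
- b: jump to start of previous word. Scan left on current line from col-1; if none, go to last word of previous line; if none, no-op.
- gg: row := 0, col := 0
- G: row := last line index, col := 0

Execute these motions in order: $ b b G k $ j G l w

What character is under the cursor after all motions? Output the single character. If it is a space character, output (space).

After 1 ($): row=0 col=20 char='h'
After 2 (b): row=0 col=17 char='f'
After 3 (b): row=0 col=11 char='s'
After 4 (G): row=3 col=0 char='r'
After 5 (k): row=2 col=0 char='t'
After 6 ($): row=2 col=15 char='k'
After 7 (j): row=3 col=15 char='d'
After 8 (G): row=3 col=0 char='r'
After 9 (l): row=3 col=1 char='a'
After 10 (w): row=3 col=6 char='l'

Answer: l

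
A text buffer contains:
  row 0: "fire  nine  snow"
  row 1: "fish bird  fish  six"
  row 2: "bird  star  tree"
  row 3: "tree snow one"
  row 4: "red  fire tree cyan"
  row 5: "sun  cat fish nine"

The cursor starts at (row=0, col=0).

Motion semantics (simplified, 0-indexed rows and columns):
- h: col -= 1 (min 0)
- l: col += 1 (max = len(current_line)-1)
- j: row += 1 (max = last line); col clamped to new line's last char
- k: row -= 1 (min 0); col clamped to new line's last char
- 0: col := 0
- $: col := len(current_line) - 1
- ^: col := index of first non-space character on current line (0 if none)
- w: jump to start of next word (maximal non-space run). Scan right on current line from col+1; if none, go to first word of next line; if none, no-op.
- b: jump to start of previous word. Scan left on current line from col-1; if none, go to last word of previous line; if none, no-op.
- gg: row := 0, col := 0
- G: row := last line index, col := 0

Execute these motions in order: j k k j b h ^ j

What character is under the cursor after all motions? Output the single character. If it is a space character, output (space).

After 1 (j): row=1 col=0 char='f'
After 2 (k): row=0 col=0 char='f'
After 3 (k): row=0 col=0 char='f'
After 4 (j): row=1 col=0 char='f'
After 5 (b): row=0 col=12 char='s'
After 6 (h): row=0 col=11 char='_'
After 7 (^): row=0 col=0 char='f'
After 8 (j): row=1 col=0 char='f'

Answer: f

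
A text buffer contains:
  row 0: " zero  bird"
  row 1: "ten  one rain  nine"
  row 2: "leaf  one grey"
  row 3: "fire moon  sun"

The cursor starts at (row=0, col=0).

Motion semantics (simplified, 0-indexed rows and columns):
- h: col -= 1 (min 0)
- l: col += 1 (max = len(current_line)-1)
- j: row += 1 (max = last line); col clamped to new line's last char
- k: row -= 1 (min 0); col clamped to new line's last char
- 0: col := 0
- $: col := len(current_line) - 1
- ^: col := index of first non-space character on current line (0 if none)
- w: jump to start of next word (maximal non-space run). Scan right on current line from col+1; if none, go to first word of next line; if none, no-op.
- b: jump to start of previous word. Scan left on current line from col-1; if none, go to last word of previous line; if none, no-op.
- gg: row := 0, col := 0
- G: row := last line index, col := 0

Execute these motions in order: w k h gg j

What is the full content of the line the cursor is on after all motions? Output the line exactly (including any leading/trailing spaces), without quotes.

After 1 (w): row=0 col=1 char='z'
After 2 (k): row=0 col=1 char='z'
After 3 (h): row=0 col=0 char='_'
After 4 (gg): row=0 col=0 char='_'
After 5 (j): row=1 col=0 char='t'

Answer: ten  one rain  nine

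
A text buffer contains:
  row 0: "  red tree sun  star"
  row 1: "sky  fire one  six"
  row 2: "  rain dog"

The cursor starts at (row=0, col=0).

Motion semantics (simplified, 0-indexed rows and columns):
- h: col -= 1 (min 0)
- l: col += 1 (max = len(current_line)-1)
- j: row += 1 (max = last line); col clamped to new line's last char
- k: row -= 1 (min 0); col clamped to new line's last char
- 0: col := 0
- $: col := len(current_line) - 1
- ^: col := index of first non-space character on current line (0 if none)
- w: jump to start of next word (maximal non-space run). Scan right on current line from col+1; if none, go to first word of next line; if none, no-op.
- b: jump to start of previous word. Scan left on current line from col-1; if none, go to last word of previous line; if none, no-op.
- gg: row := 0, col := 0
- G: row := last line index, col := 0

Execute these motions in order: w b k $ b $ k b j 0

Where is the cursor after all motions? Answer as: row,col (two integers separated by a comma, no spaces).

After 1 (w): row=0 col=2 char='r'
After 2 (b): row=0 col=2 char='r'
After 3 (k): row=0 col=2 char='r'
After 4 ($): row=0 col=19 char='r'
After 5 (b): row=0 col=16 char='s'
After 6 ($): row=0 col=19 char='r'
After 7 (k): row=0 col=19 char='r'
After 8 (b): row=0 col=16 char='s'
After 9 (j): row=1 col=16 char='i'
After 10 (0): row=1 col=0 char='s'

Answer: 1,0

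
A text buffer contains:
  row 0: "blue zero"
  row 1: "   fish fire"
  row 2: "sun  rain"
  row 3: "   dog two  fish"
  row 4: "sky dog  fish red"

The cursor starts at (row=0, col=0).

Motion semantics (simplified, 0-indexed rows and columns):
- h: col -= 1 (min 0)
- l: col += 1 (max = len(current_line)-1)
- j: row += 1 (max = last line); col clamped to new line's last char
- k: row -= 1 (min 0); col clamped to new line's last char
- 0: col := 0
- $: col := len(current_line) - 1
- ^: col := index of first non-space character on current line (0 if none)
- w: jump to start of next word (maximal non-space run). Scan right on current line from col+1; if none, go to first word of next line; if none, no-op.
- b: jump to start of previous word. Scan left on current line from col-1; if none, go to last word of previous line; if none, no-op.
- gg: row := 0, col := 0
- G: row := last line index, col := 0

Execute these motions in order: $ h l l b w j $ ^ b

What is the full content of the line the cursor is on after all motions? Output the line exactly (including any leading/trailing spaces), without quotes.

Answer:    fish fire

Derivation:
After 1 ($): row=0 col=8 char='o'
After 2 (h): row=0 col=7 char='r'
After 3 (l): row=0 col=8 char='o'
After 4 (l): row=0 col=8 char='o'
After 5 (b): row=0 col=5 char='z'
After 6 (w): row=1 col=3 char='f'
After 7 (j): row=2 col=3 char='_'
After 8 ($): row=2 col=8 char='n'
After 9 (^): row=2 col=0 char='s'
After 10 (b): row=1 col=8 char='f'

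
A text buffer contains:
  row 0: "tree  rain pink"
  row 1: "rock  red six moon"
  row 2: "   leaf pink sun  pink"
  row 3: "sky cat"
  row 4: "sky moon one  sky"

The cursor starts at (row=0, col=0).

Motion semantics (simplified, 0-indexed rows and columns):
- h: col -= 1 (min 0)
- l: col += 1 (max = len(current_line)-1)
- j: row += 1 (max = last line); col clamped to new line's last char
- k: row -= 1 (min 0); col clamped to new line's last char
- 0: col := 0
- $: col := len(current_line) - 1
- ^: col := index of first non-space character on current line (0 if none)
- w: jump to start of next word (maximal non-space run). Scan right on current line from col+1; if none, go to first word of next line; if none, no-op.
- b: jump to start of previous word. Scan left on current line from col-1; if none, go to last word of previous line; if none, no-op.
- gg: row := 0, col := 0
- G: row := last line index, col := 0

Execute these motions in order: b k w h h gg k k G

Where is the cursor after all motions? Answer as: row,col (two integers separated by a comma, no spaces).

Answer: 4,0

Derivation:
After 1 (b): row=0 col=0 char='t'
After 2 (k): row=0 col=0 char='t'
After 3 (w): row=0 col=6 char='r'
After 4 (h): row=0 col=5 char='_'
After 5 (h): row=0 col=4 char='_'
After 6 (gg): row=0 col=0 char='t'
After 7 (k): row=0 col=0 char='t'
After 8 (k): row=0 col=0 char='t'
After 9 (G): row=4 col=0 char='s'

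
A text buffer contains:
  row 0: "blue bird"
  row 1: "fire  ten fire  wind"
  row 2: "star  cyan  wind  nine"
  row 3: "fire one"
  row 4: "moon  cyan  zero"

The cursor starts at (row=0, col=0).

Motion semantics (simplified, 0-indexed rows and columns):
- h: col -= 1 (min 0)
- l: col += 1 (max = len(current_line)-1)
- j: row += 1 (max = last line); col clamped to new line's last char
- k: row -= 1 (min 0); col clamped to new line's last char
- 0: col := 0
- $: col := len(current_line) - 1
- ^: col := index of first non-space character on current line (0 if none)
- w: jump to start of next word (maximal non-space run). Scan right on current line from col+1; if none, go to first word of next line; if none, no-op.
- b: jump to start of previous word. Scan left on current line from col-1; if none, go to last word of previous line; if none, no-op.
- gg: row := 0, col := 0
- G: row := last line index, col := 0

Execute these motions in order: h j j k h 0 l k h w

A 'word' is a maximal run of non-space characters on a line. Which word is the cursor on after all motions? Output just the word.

After 1 (h): row=0 col=0 char='b'
After 2 (j): row=1 col=0 char='f'
After 3 (j): row=2 col=0 char='s'
After 4 (k): row=1 col=0 char='f'
After 5 (h): row=1 col=0 char='f'
After 6 (0): row=1 col=0 char='f'
After 7 (l): row=1 col=1 char='i'
After 8 (k): row=0 col=1 char='l'
After 9 (h): row=0 col=0 char='b'
After 10 (w): row=0 col=5 char='b'

Answer: bird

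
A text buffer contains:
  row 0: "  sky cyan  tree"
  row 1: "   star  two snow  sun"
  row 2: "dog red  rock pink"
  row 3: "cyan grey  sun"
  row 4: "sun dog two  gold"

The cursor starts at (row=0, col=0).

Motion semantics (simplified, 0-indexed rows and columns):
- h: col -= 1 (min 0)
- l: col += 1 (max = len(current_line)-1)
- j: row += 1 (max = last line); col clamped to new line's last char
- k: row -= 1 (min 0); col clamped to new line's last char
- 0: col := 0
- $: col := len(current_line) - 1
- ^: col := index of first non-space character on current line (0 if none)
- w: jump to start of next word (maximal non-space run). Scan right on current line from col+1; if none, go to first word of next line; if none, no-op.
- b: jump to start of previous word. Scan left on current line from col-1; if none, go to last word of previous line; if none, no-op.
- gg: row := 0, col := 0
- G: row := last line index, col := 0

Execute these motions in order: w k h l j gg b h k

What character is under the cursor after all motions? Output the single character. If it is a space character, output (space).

Answer: (space)

Derivation:
After 1 (w): row=0 col=2 char='s'
After 2 (k): row=0 col=2 char='s'
After 3 (h): row=0 col=1 char='_'
After 4 (l): row=0 col=2 char='s'
After 5 (j): row=1 col=2 char='_'
After 6 (gg): row=0 col=0 char='_'
After 7 (b): row=0 col=0 char='_'
After 8 (h): row=0 col=0 char='_'
After 9 (k): row=0 col=0 char='_'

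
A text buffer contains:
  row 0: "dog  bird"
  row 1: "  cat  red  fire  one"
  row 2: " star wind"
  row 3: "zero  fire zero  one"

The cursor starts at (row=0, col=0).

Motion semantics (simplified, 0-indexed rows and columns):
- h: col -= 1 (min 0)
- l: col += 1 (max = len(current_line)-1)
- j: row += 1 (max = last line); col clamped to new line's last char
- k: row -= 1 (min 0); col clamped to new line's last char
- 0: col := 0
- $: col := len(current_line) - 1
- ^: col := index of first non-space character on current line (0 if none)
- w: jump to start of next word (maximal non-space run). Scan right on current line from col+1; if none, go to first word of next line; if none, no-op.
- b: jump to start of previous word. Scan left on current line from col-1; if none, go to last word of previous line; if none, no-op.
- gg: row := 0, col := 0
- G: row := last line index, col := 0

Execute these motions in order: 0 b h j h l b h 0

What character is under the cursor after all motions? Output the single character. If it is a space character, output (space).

Answer: d

Derivation:
After 1 (0): row=0 col=0 char='d'
After 2 (b): row=0 col=0 char='d'
After 3 (h): row=0 col=0 char='d'
After 4 (j): row=1 col=0 char='_'
After 5 (h): row=1 col=0 char='_'
After 6 (l): row=1 col=1 char='_'
After 7 (b): row=0 col=5 char='b'
After 8 (h): row=0 col=4 char='_'
After 9 (0): row=0 col=0 char='d'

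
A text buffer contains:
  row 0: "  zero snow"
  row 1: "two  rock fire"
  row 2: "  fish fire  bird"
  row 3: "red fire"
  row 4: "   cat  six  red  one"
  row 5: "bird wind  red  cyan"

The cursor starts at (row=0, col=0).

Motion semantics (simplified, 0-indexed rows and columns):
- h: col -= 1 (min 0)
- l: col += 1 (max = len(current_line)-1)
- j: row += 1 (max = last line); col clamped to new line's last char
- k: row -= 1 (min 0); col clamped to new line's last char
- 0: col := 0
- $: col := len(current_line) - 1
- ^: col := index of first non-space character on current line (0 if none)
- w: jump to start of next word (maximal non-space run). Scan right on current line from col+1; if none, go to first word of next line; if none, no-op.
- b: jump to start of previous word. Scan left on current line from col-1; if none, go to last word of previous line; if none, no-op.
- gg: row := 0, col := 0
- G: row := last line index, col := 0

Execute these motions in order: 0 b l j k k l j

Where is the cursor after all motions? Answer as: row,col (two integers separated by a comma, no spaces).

After 1 (0): row=0 col=0 char='_'
After 2 (b): row=0 col=0 char='_'
After 3 (l): row=0 col=1 char='_'
After 4 (j): row=1 col=1 char='w'
After 5 (k): row=0 col=1 char='_'
After 6 (k): row=0 col=1 char='_'
After 7 (l): row=0 col=2 char='z'
After 8 (j): row=1 col=2 char='o'

Answer: 1,2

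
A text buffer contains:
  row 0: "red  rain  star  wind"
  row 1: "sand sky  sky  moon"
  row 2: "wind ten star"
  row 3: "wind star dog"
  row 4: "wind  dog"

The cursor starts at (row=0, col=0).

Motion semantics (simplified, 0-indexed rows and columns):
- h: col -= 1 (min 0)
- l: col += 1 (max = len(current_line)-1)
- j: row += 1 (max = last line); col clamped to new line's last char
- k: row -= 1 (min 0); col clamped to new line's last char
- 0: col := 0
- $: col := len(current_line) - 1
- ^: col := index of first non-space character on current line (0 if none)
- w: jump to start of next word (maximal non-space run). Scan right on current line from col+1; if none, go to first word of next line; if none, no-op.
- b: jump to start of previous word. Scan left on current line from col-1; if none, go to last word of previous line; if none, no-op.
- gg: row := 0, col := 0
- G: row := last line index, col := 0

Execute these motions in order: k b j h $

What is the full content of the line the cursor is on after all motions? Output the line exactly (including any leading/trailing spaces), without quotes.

After 1 (k): row=0 col=0 char='r'
After 2 (b): row=0 col=0 char='r'
After 3 (j): row=1 col=0 char='s'
After 4 (h): row=1 col=0 char='s'
After 5 ($): row=1 col=18 char='n'

Answer: sand sky  sky  moon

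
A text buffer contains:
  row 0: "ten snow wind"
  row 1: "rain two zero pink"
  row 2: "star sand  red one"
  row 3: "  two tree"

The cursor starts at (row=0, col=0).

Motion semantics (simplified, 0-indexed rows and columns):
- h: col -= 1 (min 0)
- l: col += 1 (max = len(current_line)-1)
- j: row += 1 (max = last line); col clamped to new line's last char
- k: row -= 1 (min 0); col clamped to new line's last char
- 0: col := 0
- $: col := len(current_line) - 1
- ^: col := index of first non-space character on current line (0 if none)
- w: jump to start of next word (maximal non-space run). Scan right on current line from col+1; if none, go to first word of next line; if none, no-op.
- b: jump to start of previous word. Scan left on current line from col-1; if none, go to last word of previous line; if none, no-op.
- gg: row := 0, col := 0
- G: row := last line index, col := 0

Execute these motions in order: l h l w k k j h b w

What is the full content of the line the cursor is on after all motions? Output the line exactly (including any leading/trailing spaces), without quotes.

Answer: rain two zero pink

Derivation:
After 1 (l): row=0 col=1 char='e'
After 2 (h): row=0 col=0 char='t'
After 3 (l): row=0 col=1 char='e'
After 4 (w): row=0 col=4 char='s'
After 5 (k): row=0 col=4 char='s'
After 6 (k): row=0 col=4 char='s'
After 7 (j): row=1 col=4 char='_'
After 8 (h): row=1 col=3 char='n'
After 9 (b): row=1 col=0 char='r'
After 10 (w): row=1 col=5 char='t'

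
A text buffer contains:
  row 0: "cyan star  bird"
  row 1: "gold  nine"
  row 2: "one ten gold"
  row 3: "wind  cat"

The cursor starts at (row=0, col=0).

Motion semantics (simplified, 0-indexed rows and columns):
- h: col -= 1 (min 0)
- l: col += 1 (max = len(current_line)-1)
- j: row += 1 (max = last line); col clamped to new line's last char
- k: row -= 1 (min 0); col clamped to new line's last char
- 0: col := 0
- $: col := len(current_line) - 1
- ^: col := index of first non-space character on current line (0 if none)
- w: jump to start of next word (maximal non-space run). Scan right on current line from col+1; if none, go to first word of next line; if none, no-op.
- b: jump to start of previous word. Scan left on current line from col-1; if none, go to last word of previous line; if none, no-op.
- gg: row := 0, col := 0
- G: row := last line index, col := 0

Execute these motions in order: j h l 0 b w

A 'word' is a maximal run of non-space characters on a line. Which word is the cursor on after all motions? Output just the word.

After 1 (j): row=1 col=0 char='g'
After 2 (h): row=1 col=0 char='g'
After 3 (l): row=1 col=1 char='o'
After 4 (0): row=1 col=0 char='g'
After 5 (b): row=0 col=11 char='b'
After 6 (w): row=1 col=0 char='g'

Answer: gold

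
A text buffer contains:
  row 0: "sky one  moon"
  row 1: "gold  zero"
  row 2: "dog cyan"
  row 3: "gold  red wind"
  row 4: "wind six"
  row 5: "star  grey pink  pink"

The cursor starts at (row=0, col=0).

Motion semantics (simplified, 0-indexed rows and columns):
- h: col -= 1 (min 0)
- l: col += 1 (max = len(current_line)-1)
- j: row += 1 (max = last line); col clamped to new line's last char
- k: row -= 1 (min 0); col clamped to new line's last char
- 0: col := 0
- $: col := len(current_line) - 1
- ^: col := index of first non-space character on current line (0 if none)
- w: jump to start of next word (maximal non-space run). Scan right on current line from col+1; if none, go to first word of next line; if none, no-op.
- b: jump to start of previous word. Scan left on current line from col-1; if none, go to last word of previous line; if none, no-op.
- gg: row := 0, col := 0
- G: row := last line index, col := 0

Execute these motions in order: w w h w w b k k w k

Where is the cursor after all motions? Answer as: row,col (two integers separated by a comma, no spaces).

Answer: 0,0

Derivation:
After 1 (w): row=0 col=4 char='o'
After 2 (w): row=0 col=9 char='m'
After 3 (h): row=0 col=8 char='_'
After 4 (w): row=0 col=9 char='m'
After 5 (w): row=1 col=0 char='g'
After 6 (b): row=0 col=9 char='m'
After 7 (k): row=0 col=9 char='m'
After 8 (k): row=0 col=9 char='m'
After 9 (w): row=1 col=0 char='g'
After 10 (k): row=0 col=0 char='s'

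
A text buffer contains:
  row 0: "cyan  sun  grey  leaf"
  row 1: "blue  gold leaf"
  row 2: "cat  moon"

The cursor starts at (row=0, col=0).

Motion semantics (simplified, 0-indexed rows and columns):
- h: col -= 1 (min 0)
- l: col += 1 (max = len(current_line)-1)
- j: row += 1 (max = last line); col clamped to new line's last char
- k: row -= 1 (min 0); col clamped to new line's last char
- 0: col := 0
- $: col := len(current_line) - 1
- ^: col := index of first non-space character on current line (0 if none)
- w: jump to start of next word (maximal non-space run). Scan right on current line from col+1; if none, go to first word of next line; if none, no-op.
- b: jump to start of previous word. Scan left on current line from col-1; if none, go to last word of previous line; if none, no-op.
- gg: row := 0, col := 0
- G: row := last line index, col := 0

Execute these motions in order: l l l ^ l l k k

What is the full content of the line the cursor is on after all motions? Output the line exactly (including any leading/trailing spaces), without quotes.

After 1 (l): row=0 col=1 char='y'
After 2 (l): row=0 col=2 char='a'
After 3 (l): row=0 col=3 char='n'
After 4 (^): row=0 col=0 char='c'
After 5 (l): row=0 col=1 char='y'
After 6 (l): row=0 col=2 char='a'
After 7 (k): row=0 col=2 char='a'
After 8 (k): row=0 col=2 char='a'

Answer: cyan  sun  grey  leaf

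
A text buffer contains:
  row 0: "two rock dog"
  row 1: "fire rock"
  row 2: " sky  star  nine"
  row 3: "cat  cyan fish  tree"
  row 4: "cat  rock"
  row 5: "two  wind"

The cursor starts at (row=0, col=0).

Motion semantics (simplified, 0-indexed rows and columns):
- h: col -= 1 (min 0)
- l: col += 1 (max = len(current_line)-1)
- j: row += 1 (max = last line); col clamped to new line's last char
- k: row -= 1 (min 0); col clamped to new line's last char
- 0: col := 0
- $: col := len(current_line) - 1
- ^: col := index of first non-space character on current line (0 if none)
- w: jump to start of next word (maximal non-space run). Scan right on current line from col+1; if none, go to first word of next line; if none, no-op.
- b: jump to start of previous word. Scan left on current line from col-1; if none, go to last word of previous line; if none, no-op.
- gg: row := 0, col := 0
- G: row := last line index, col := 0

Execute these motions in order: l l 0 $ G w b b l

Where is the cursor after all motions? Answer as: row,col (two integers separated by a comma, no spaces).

After 1 (l): row=0 col=1 char='w'
After 2 (l): row=0 col=2 char='o'
After 3 (0): row=0 col=0 char='t'
After 4 ($): row=0 col=11 char='g'
After 5 (G): row=5 col=0 char='t'
After 6 (w): row=5 col=5 char='w'
After 7 (b): row=5 col=0 char='t'
After 8 (b): row=4 col=5 char='r'
After 9 (l): row=4 col=6 char='o'

Answer: 4,6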